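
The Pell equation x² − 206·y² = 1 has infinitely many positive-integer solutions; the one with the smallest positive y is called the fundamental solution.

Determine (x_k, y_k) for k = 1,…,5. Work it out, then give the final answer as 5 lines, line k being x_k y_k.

[14; 2,1,5,14,5,1,2,28] for √206; ℓ=8 ⇒ convergent index 7
a_0=14:  p_0=14·1+0=14,  q_0=14·0+1=1
…
a_4=14:  p_4=14·244+43=3459,  q_4=14·17+3=241
…
a_6=1:  p_6=1·17539+3459=20998,  q_6=1·1222+241=1463
a_7=2:  p_7=2·20998+17539=59535,  q_7=2·1463+1222=4148
fundamental: x₁=59535, y₁=4148  (since 3544416225 − 206·17205904 = 1)
(59535+4148√206)^2 = 7088832449 + 493902360√206
(59535+4148√206)^3 = 844067279642895 + 58808954001052√206
(59535+4148√206)^4 = 100503090979990675201 + 7002382152411359280√206
(59535+4148√206)^5 = 11966903042143422416540175 + 833773642828811595468548√206

59535 4148
7088832449 493902360
844067279642895 58808954001052
100503090979990675201 7002382152411359280
11966903042143422416540175 833773642828811595468548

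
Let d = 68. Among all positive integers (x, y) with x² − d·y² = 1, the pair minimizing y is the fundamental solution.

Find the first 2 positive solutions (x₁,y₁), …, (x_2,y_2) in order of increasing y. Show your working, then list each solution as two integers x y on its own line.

d=68: √d = [8; 4,16] (ℓ=2, even), read p_1/q_1
i=0: a=8 ⇒ p=8, q=1
i=1: a=4 ⇒ p=33, q=4
→ (33, 4).  Check: 33²=1089, 68·4²=1088, difference 1.
(33+4√68)^2 = 2177 + 264√68

33 4
2177 264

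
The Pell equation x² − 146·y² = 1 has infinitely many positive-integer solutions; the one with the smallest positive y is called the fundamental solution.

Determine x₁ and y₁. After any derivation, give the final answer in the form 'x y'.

145 12

d=146: √d = [12; 12,24] (ℓ=2, even), read p_1/q_1
k=0  a_k=12  p_k/q_k = 12/1
k=1  a_k=12  p_k/q_k = 145/12
(x₁, y₁) = (145, 12);  145² − 146·12² = 1 ✓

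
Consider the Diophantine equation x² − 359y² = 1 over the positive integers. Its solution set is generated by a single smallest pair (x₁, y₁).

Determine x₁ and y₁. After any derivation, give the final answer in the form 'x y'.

360 19

√359 → a₀=18, period (1,17,1,36); ℓ=4 even so k=3
k=0  a_k=18  p_k/q_k = 18/1
…
k=2  a_k=17  p_k/q_k = 341/18
k=3  a_k=1  p_k/q_k = 360/19
(x₁, y₁) = (360, 19);  360² − 359·19² = 1 ✓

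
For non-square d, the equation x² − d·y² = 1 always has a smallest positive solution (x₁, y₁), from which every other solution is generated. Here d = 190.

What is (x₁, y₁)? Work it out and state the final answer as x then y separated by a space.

√190 → a₀=13, period (1,3,1,1,1,…,3,1,26); ℓ=14 even so k=13
i=0: a=13 ⇒ p=13, q=1
i=1: a=1 ⇒ p=14, q=1
i=2: a=3 ⇒ p=55, q=4
i=3: a=1 ⇒ p=69, q=5
i=4: a=1 ⇒ p=124, q=9
i=5: a=1 ⇒ p=193, q=14
i=6: a=2 ⇒ p=510, q=37
i=7: a=2 ⇒ p=1213, q=88
i=8: a=2 ⇒ p=2936, q=213
i=9: a=1 ⇒ p=4149, q=301
i=10: a=1 ⇒ p=7085, q=514
i=11: a=1 ⇒ p=11234, q=815
i=12: a=3 ⇒ p=40787, q=2959
i=13: a=1 ⇒ p=52021, q=3774
fundamental: x₁=52021, y₁=3774  (since 2706184441 − 190·14243076 = 1)

52021 3774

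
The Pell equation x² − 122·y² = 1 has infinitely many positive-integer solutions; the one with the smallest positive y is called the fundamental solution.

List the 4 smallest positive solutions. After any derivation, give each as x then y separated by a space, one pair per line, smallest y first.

√122 → a₀=11, period (22); ℓ=1 odd so k=1
i=0: a=11 ⇒ p=11, q=1
i=1: a=22 ⇒ p=243, q=22
(x₁, y₁) = (243, 22);  243² − 122·22² = 1 ✓
k=2:  x_2 = 243·243+122·22·22 = 118097,  y_2 = 243·22+22·243 = 10692
k=3:  x_3 = 243·118097+122·22·10692 = 57394899,  y_3 = 243·10692+22·118097 = 5196290
k=4:  x_4 = 243·57394899+122·22·5196290 = 27893802817,  y_4 = 243·5196290+22·57394899 = 2525386248

243 22
118097 10692
57394899 5196290
27893802817 2525386248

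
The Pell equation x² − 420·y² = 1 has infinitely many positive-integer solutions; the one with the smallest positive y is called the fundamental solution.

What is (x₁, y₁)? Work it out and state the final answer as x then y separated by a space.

41 2

d=420: √d = [20; 2,40] (ℓ=2, even), read p_1/q_1
a_0=20:  p_0=20·1+0=20,  q_0=20·0+1=1
a_1=2:  p_1=2·20+1=41,  q_1=2·1+0=2
→ (41, 2).  Check: 41²=1681, 420·2²=1680, difference 1.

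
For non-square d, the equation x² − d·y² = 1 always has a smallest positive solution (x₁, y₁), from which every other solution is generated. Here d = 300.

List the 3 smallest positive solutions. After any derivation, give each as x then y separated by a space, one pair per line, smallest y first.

√300 → a₀=17, period (3,8,3,34); ℓ=4 even so k=3
k=0  a_k=17  p_k/q_k = 17/1
k=1  a_k=3  p_k/q_k = 52/3
k=2  a_k=8  p_k/q_k = 433/25
k=3  a_k=3  p_k/q_k = 1351/78
(x₁, y₁) = (1351, 78);  1351² − 300·78² = 1 ✓
n=2: (1351,78)∘(1351,78) = (1351·1351+300·78·78, 1351·78+78·1351) = (3650401,210756)
n=3: (3650401,210756)∘(1351,78) = (1351·3650401+300·78·210756, 1351·210756+78·3650401) = (9863382151,569462634)

1351 78
3650401 210756
9863382151 569462634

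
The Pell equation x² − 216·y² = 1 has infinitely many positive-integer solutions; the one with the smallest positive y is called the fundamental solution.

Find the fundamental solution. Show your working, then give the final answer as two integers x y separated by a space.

485 33

√216 = [14; 1,2,3,2,1,28, …], period ℓ=6 (even) → k=5
step 0: (14, 1)  from 14·(1,0) + (0,1)
step 1: (15, 1)  from 1·(14,1) + (1,0)
step 2: (44, 3)  from 2·(15,1) + (14,1)
…
step 4: (338, 23)  from 2·(147,10) + (44,3)
step 5: (485, 33)  from 1·(338,23) + (147,10)
fundamental: x₁=485, y₁=33  (since 235225 − 216·1089 = 1)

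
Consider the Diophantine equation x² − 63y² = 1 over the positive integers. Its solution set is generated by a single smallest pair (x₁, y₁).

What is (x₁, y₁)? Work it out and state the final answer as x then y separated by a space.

8 1

√63 = [7; 1,14, …], period ℓ=2 (even) → k=1
i=0: a=7 ⇒ p=7, q=1
i=1: a=1 ⇒ p=8, q=1
(x₁, y₁) = (8, 1);  8² − 63·1² = 1 ✓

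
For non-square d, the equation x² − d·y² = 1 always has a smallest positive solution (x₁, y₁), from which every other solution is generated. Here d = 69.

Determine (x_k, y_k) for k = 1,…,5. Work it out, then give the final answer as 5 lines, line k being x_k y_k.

7775 936
120901249 14554800
1880014414175 226327139064
29234224019520001 3519386997890400
454592181623521601375 54726467590868580936

d=69: √d = [8; 3,3,1,4,1,3,3,16] (ℓ=8, even), read p_7/q_7
k=0  a_k=8  p_k/q_k = 8/1
…
k=3  a_k=1  p_k/q_k = 108/13
…
k=6  a_k=3  p_k/q_k = 2384/287
k=7  a_k=3  p_k/q_k = 7775/936
fundamental: x₁=7775, y₁=936  (since 60450625 − 69·876096 = 1)
(x_2, y_2) = (7775·7775 + 69·936·936, 7775·936 + 936·7775) = (120901249, 14554800)
(x_3, y_3) = (7775·120901249 + 69·936·14554800, 7775·14554800 + 936·120901249) = (1880014414175, 226327139064)
(x_4, y_4) = (7775·1880014414175 + 69·936·226327139064, 7775·226327139064 + 936·1880014414175) = (29234224019520001, 3519386997890400)
(x_5, y_5) = (7775·29234224019520001 + 69·936·3519386997890400, 7775·3519386997890400 + 936·29234224019520001) = (454592181623521601375, 54726467590868580936)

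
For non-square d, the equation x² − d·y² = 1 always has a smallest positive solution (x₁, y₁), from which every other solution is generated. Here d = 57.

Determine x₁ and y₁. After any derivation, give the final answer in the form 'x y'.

d=57: √d = [7; 1,1,4,1,1,14] (ℓ=6, even), read p_5/q_5
step 0: (7, 1)  from 7·(1,0) + (0,1)
step 1: (8, 1)  from 1·(7,1) + (1,0)
step 2: (15, 2)  from 1·(8,1) + (7,1)
…
step 4: (83, 11)  from 1·(68,9) + (15,2)
step 5: (151, 20)  from 1·(83,11) + (68,9)
fundamental: x₁=151, y₁=20  (since 22801 − 57·400 = 1)

151 20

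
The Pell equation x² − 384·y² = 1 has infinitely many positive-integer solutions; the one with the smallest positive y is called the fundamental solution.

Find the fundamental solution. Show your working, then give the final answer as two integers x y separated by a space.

4801 245

√384 → a₀=19, period (1,1,2,9,2,1,1,38); ℓ=8 even so k=7
k=0  a_k=19  p_k/q_k = 19/1
…
k=4  a_k=9  p_k/q_k = 921/47
k=5  a_k=2  p_k/q_k = 1940/99
k=6  a_k=1  p_k/q_k = 2861/146
k=7  a_k=1  p_k/q_k = 4801/245
(x₁, y₁) = (4801, 245);  4801² − 384·245² = 1 ✓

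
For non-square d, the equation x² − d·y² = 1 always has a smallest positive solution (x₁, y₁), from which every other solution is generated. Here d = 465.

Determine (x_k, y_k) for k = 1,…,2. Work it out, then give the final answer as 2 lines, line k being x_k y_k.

d=465: √d = [21; 1,1,3,2,2,2,3,1,1,42] (ℓ=10, even), read p_9/q_9
i=0: a=21 ⇒ p=21, q=1
…
i=2: a=1 ⇒ p=43, q=2
…
i=6: a=2 ⇒ p=2027, q=94
i=7: a=3 ⇒ p=6922, q=321
i=8: a=1 ⇒ p=8949, q=415
i=9: a=1 ⇒ p=15871, q=736
fundamental: x₁=15871, y₁=736  (since 251888641 − 465·541696 = 1)
(x_2, y_2) = (15871·15871 + 465·736·736, 15871·736 + 736·15871) = (503777281, 23362112)

15871 736
503777281 23362112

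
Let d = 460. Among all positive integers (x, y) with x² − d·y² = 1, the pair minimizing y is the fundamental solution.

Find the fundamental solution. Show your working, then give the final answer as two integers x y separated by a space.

√460 → a₀=21, period (2,4,3,1,2,10,2,1,3,4,2,42); ℓ=12 even so k=11
step 0: (21, 1)  from 21·(1,0) + (0,1)
…
step 4: (815, 38)  from 1·(622,29) + (193,9)
step 5: (2252, 105)  from 2·(815,38) + (622,29)
step 6: (23335, 1088)  from 10·(2252,105) + (815,38)
…
step 9: (265693, 12388)  from 3·(72257,3369) + (48922,2281)
step 10: (1135029, 52921)  from 4·(265693,12388) + (72257,3369)
step 11: (2535751, 118230)  from 2·(1135029,52921) + (265693,12388)
→ (2535751, 118230).  Check: 2535751²=6430033134001, 460·118230²=6430033134000, difference 1.

2535751 118230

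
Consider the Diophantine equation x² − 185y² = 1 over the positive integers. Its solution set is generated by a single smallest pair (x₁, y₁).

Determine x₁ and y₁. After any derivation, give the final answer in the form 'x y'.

9249 680

√185 = [13; 1,1,1,1,26, …], period ℓ=5 (odd) → k=9
step 0: (13, 1)  from 13·(1,0) + (0,1)
…
step 7: (3686, 271)  from 1·(1877,138) + (1809,133)
step 8: (5563, 409)  from 1·(3686,271) + (1877,138)
step 9: (9249, 680)  from 1·(5563,409) + (3686,271)
fundamental: x₁=9249, y₁=680  (since 85544001 − 185·462400 = 1)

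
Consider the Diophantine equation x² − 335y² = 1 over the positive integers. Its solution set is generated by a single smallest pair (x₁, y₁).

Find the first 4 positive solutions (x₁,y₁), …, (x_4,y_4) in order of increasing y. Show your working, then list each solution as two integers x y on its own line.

[18; 3,3,3,36] for √335; ℓ=4 ⇒ convergent index 3
i=0: a=18 ⇒ p=18, q=1
i=1: a=3 ⇒ p=55, q=3
i=2: a=3 ⇒ p=183, q=10
i=3: a=3 ⇒ p=604, q=33
→ (604, 33).  Check: 604²=364816, 335·33²=364815, difference 1.
n=2: (604,33)∘(604,33) = (604·604+335·33·33, 604·33+33·604) = (729631,39864)
n=3: (729631,39864)∘(604,33) = (604·729631+335·33·39864, 604·39864+33·729631) = (881393644,48155679)
n=4: (881393644,48155679)∘(604,33) = (604·881393644+335·33·48155679, 604·48155679+33·881393644) = (1064722792321,58172020368)

604 33
729631 39864
881393644 48155679
1064722792321 58172020368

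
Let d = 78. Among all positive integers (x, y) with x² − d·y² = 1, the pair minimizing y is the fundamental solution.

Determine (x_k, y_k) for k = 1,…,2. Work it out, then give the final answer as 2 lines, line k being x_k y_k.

53 6
5617 636

√78 = [8; 1,4,1,16, …], period ℓ=4 (even) → k=3
step 0: (8, 1)  from 8·(1,0) + (0,1)
step 1: (9, 1)  from 1·(8,1) + (1,0)
step 2: (44, 5)  from 4·(9,1) + (8,1)
step 3: (53, 6)  from 1·(44,5) + (9,1)
→ (53, 6).  Check: 53²=2809, 78·6²=2808, difference 1.
n=2: (53,6)∘(53,6) = (53·53+78·6·6, 53·6+6·53) = (5617,636)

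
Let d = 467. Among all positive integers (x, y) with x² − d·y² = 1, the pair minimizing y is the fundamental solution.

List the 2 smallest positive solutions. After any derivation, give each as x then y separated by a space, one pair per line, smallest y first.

√467 → a₀=21, period (1,1,1,1,3,…,1,1,42); ℓ=14 even so k=13
i=0: a=21 ⇒ p=21, q=1
…
i=5: a=3 ⇒ p=389, q=18
…
i=8: a=3 ⇒ p=82767, q=3830
i=9: a=3 ⇒ p=275465, q=12747
i=10: a=1 ⇒ p=358232, q=16577
…
i=12: a=1 ⇒ p=991929, q=45901
i=13: a=1 ⇒ p=1625626, q=75225
fundamental: x₁=1625626, y₁=75225  (since 2642659891876 − 467·5658800625 = 1)
(1625626+75225√467)^2 = 5285319783751 + 244575431700√467

1625626 75225
5285319783751 244575431700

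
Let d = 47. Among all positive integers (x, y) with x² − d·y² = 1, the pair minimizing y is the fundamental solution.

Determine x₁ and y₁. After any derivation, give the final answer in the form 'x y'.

√47 = [6; 1,5,1,12, …], period ℓ=4 (even) → k=3
step 0: (6, 1)  from 6·(1,0) + (0,1)
step 1: (7, 1)  from 1·(6,1) + (1,0)
step 2: (41, 6)  from 5·(7,1) + (6,1)
step 3: (48, 7)  from 1·(41,6) + (7,1)
(x₁, y₁) = (48, 7);  48² − 47·7² = 1 ✓

48 7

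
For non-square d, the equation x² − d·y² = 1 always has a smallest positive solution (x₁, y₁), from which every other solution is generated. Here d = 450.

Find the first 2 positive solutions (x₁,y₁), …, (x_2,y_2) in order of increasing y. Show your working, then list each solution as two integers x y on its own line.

19601 924
768398401 36222648

√450 = [21; 4,1,2,4,2,1,4,42, …], period ℓ=8 (even) → k=7
i=0: a=21 ⇒ p=21, q=1
i=1: a=4 ⇒ p=85, q=4
…
i=3: a=2 ⇒ p=297, q=14
…
i=5: a=2 ⇒ p=2885, q=136
i=6: a=1 ⇒ p=4179, q=197
i=7: a=4 ⇒ p=19601, q=924
fundamental: x₁=19601, y₁=924  (since 384199201 − 450·853776 = 1)
k=2:  x_2 = 19601·19601+450·924·924 = 768398401,  y_2 = 19601·924+924·19601 = 36222648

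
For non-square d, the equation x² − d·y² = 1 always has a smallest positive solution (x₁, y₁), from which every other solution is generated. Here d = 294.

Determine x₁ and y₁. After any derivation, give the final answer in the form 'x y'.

4801 280

d=294: √d = [17; 6,1,4,1,6,34] (ℓ=6, even), read p_5/q_5
i=0: a=17 ⇒ p=17, q=1
…
i=2: a=1 ⇒ p=120, q=7
i=3: a=4 ⇒ p=583, q=34
i=4: a=1 ⇒ p=703, q=41
i=5: a=6 ⇒ p=4801, q=280
(x₁, y₁) = (4801, 280);  4801² − 294·280² = 1 ✓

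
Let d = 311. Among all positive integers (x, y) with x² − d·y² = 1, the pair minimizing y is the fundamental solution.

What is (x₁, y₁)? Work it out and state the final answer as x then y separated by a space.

16883880 957397

√311 = [17; 1,1,1,2,1,…,1,1,34, …], period ℓ=16 (even) → k=15
step 0: (17, 1)  from 17·(1,0) + (0,1)
…
step 9: (217583, 12338)  from 3·(71158,4035) + (4109,233)
step 10: (1376656, 78063)  from 6·(217583,12338) + (71158,4035)
…
step 12: (4565134, 258865)  from 2·(1594239,90401) + (1376656,78063)
…
step 14: (10724507, 608131)  from 1·(6159373,349266) + (4565134,258865)
step 15: (16883880, 957397)  from 1·(10724507,608131) + (6159373,349266)
→ (16883880, 957397).  Check: 16883880²=285065403854400, 311·957397²=285065403854399, difference 1.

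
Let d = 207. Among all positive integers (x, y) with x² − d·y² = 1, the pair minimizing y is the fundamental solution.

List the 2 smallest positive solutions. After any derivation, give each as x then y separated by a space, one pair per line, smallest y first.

1151 80
2649601 184160

[14; 2,1,1,2,1,1,2,28] for √207; ℓ=8 ⇒ convergent index 7
step 0: (14, 1)  from 14·(1,0) + (0,1)
…
step 2: (43, 3)  from 1·(29,2) + (14,1)
step 3: (72, 5)  from 1·(43,3) + (29,2)
…
step 5: (259, 18)  from 1·(187,13) + (72,5)
step 6: (446, 31)  from 1·(259,18) + (187,13)
step 7: (1151, 80)  from 2·(446,31) + (259,18)
(x₁, y₁) = (1151, 80);  1151² − 207·80² = 1 ✓
n=2: (1151,80)∘(1151,80) = (1151·1151+207·80·80, 1151·80+80·1151) = (2649601,184160)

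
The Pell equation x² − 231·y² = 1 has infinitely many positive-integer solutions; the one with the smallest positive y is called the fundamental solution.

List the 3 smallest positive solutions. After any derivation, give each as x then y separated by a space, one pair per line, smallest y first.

76 5
11551 760
1755676 115515

d=231: √d = [15; 5,30] (ℓ=2, even), read p_1/q_1
a_0=15:  p_0=15·1+0=15,  q_0=15·0+1=1
a_1=5:  p_1=5·15+1=76,  q_1=5·1+0=5
fundamental: x₁=76, y₁=5  (since 5776 − 231·25 = 1)
n=2: (76,5)∘(76,5) = (76·76+231·5·5, 76·5+5·76) = (11551,760)
n=3: (11551,760)∘(76,5) = (76·11551+231·5·760, 76·760+5·11551) = (1755676,115515)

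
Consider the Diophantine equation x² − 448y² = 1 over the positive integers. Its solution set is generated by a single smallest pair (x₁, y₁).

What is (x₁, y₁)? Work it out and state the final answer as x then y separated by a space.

127 6

d=448: √d = [21; 6,42] (ℓ=2, even), read p_1/q_1
step 0: (21, 1)  from 21·(1,0) + (0,1)
step 1: (127, 6)  from 6·(21,1) + (1,0)
(x₁, y₁) = (127, 6);  127² − 448·6² = 1 ✓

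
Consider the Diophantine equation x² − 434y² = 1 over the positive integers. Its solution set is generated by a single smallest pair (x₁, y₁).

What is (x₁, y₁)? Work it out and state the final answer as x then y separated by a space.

d=434: √d = [20; 1,4,1,40] (ℓ=4, even), read p_3/q_3
a_0=20:  p_0=20·1+0=20,  q_0=20·0+1=1
…
a_2=4:  p_2=4·21+20=104,  q_2=4·1+1=5
a_3=1:  p_3=1·104+21=125,  q_3=1·5+1=6
→ (125, 6).  Check: 125²=15625, 434·6²=15624, difference 1.

125 6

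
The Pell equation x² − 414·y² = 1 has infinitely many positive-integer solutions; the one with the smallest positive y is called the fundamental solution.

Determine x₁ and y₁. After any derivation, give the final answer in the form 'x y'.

24335 1196

d=414: √d = [20; 2,1,7,2,7,1,2,40] (ℓ=8, even), read p_7/q_7
k=0  a_k=20  p_k/q_k = 20/1
k=1  a_k=2  p_k/q_k = 41/2
…
k=3  a_k=7  p_k/q_k = 468/23
k=4  a_k=2  p_k/q_k = 997/49
…
k=6  a_k=1  p_k/q_k = 8444/415
k=7  a_k=2  p_k/q_k = 24335/1196
→ (24335, 1196).  Check: 24335²=592192225, 414·1196²=592192224, difference 1.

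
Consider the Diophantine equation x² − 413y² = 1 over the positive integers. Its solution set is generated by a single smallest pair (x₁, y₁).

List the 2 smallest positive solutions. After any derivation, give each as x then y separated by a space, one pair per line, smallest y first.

√413 → a₀=20, period (3,9,1,4,1,9,3,40); ℓ=8 even so k=7
i=0: a=20 ⇒ p=20, q=1
…
i=3: a=1 ⇒ p=630, q=31
i=4: a=4 ⇒ p=3089, q=152
…
i=6: a=9 ⇒ p=36560, q=1799
i=7: a=3 ⇒ p=113399, q=5580
fundamental: x₁=113399, y₁=5580  (since 12859333201 − 413·31136400 = 1)
k=2:  x_2 = 113399·113399+413·5580·5580 = 25718666401,  y_2 = 113399·5580+5580·113399 = 1265532840

113399 5580
25718666401 1265532840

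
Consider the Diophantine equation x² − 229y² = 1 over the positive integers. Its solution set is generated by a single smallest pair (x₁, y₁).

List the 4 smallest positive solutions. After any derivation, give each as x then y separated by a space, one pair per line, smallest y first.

5848201 386460
68402909872801 4520191516920
800067931842043513801 52869977098885735380
9357916158133073035999171201 618388505879356792878585840

[15; 7,1,1,7,30] for √229; ℓ=5 ⇒ convergent index 9
a_0=15:  p_0=15·1+0=15,  q_0=15·0+1=1
a_1=7:  p_1=7·15+1=106,  q_1=7·1+0=7
a_2=1:  p_2=1·106+15=121,  q_2=1·7+1=8
a_3=1:  p_3=1·121+106=227,  q_3=1·8+7=15
a_4=7:  p_4=7·227+121=1710,  q_4=7·15+8=113
a_5=30:  p_5=30·1710+227=51527,  q_5=30·113+15=3405
…
a_8=1:  p_8=1·413926+362399=776325,  q_8=1·27353+23948=51301
a_9=7:  p_9=7·776325+413926=5848201,  q_9=7·51301+27353=386460
fundamental: x₁=5848201, y₁=386460  (since 34201454936401 − 229·149351331600 = 1)
n=2: (5848201,386460)∘(5848201,386460) = (5848201·5848201+229·386460·386460, 5848201·386460+386460·5848201) = (68402909872801,4520191516920)
n=3: (68402909872801,4520191516920)∘(5848201,386460) = (5848201·68402909872801+229·386460·4520191516920, 5848201·4520191516920+386460·68402909872801) = (800067931842043513801,52869977098885735380)
n=4: (800067931842043513801,52869977098885735380)∘(5848201,386460) = (5848201·800067931842043513801+229·386460·52869977098885735380, 5848201·52869977098885735380+386460·800067931842043513801) = (9357916158133073035999171201,618388505879356792878585840)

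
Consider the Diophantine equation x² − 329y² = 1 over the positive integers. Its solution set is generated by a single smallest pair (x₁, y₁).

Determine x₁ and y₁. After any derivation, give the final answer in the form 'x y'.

2376415 131016

[18; 7,4,2,1,1,4,1,1,2,4,7,36] for √329; ℓ=12 ⇒ convergent index 11
step 0: (18, 1)  from 18·(1,0) + (0,1)
…
step 3: (1179, 65)  from 2·(526,29) + (127,7)
…
step 6: (13241, 730)  from 4·(2884,159) + (1705,94)
step 7: (16125, 889)  from 1·(13241,730) + (2884,159)
…
step 10: (328794, 18127)  from 4·(74857,4127) + (29366,1619)
step 11: (2376415, 131016)  from 7·(328794,18127) + (74857,4127)
fundamental: x₁=2376415, y₁=131016  (since 5647348252225 − 329·17165192256 = 1)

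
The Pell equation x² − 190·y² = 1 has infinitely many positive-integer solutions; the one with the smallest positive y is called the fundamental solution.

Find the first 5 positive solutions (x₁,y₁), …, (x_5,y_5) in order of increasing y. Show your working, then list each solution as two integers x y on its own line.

d=190: √d = [13; 1,3,1,1,1,…,3,1,26] (ℓ=14, even), read p_13/q_13
step 0: (13, 1)  from 13·(1,0) + (0,1)
…
step 2: (55, 4)  from 3·(14,1) + (13,1)
step 3: (69, 5)  from 1·(55,4) + (14,1)
…
step 6: (510, 37)  from 2·(193,14) + (124,9)
…
step 8: (2936, 213)  from 2·(1213,88) + (510,37)
step 9: (4149, 301)  from 1·(2936,213) + (1213,88)
step 10: (7085, 514)  from 1·(4149,301) + (2936,213)
…
step 12: (40787, 2959)  from 3·(11234,815) + (7085,514)
step 13: (52021, 3774)  from 1·(40787,2959) + (11234,815)
→ (52021, 3774).  Check: 52021²=2706184441, 190·3774²=2706184440, difference 1.
(52021+3774√190)^2 = 5412368881 + 392654508√190
(52021+3774√190)^3 = 563113683064981 + 40852560317562√190
(52021+3774√190)^4 = 58587473808034384321 + 4250382080167131096√190
(52021+3774√190)^5 = 6095557949372399730460501 + 442218252343896093172470√190

52021 3774
5412368881 392654508
563113683064981 40852560317562
58587473808034384321 4250382080167131096
6095557949372399730460501 442218252343896093172470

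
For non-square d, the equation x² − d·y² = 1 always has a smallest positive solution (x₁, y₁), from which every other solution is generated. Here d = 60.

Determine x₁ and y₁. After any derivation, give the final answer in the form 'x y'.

[7; 1,2,1,14] for √60; ℓ=4 ⇒ convergent index 3
k=0  a_k=7  p_k/q_k = 7/1
k=1  a_k=1  p_k/q_k = 8/1
k=2  a_k=2  p_k/q_k = 23/3
k=3  a_k=1  p_k/q_k = 31/4
→ (31, 4).  Check: 31²=961, 60·4²=960, difference 1.

31 4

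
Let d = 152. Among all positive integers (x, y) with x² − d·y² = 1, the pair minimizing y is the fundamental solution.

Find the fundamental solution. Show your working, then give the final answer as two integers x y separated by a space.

√152 = [12; 3,24, …], period ℓ=2 (even) → k=1
i=0: a=12 ⇒ p=12, q=1
i=1: a=3 ⇒ p=37, q=3
→ (37, 3).  Check: 37²=1369, 152·3²=1368, difference 1.

37 3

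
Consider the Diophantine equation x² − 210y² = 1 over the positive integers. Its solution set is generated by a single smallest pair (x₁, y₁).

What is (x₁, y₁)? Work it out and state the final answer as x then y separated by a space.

29 2

√210 → a₀=14, period (2,28); ℓ=2 even so k=1
step 0: (14, 1)  from 14·(1,0) + (0,1)
step 1: (29, 2)  from 2·(14,1) + (1,0)
→ (29, 2).  Check: 29²=841, 210·2²=840, difference 1.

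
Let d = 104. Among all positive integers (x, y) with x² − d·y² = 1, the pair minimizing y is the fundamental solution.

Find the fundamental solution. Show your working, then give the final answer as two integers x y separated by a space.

[10; 5,20] for √104; ℓ=2 ⇒ convergent index 1
a_0=10:  p_0=10·1+0=10,  q_0=10·0+1=1
a_1=5:  p_1=5·10+1=51,  q_1=5·1+0=5
fundamental: x₁=51, y₁=5  (since 2601 − 104·25 = 1)

51 5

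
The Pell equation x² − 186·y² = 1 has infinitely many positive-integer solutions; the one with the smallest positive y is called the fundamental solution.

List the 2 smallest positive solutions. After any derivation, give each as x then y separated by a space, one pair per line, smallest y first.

7501 550
112530001 8251100

√186 → a₀=13, period (1,1,1,3,4,3,1,1,1,26); ℓ=10 even so k=9
k=0  a_k=13  p_k/q_k = 13/1
…
k=2  a_k=1  p_k/q_k = 27/2
k=3  a_k=1  p_k/q_k = 41/3
…
k=7  a_k=1  p_k/q_k = 2714/199
k=8  a_k=1  p_k/q_k = 4787/351
k=9  a_k=1  p_k/q_k = 7501/550
→ (7501, 550).  Check: 7501²=56265001, 186·550²=56265000, difference 1.
n=2: (7501,550)∘(7501,550) = (7501·7501+186·550·550, 7501·550+550·7501) = (112530001,8251100)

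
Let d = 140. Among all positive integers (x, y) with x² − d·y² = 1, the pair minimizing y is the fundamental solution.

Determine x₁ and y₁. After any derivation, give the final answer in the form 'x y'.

71 6

√140 → a₀=11, period (1,4,1,22); ℓ=4 even so k=3
k=0  a_k=11  p_k/q_k = 11/1
k=1  a_k=1  p_k/q_k = 12/1
k=2  a_k=4  p_k/q_k = 59/5
k=3  a_k=1  p_k/q_k = 71/6
(x₁, y₁) = (71, 6);  71² − 140·6² = 1 ✓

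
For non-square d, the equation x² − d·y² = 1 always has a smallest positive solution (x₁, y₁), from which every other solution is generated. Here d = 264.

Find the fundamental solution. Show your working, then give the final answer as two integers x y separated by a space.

65 4

[16; 4,32] for √264; ℓ=2 ⇒ convergent index 1
step 0: (16, 1)  from 16·(1,0) + (0,1)
step 1: (65, 4)  from 4·(16,1) + (1,0)
→ (65, 4).  Check: 65²=4225, 264·4²=4224, difference 1.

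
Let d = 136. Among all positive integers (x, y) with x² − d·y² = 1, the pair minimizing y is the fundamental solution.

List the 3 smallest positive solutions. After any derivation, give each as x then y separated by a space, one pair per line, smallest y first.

d=136: √d = [11; 1,1,1,22] (ℓ=4, even), read p_3/q_3
k=0  a_k=11  p_k/q_k = 11/1
k=1  a_k=1  p_k/q_k = 12/1
k=2  a_k=1  p_k/q_k = 23/2
k=3  a_k=1  p_k/q_k = 35/3
fundamental: x₁=35, y₁=3  (since 1225 − 136·9 = 1)
k=2:  x_2 = 35·35+136·3·3 = 2449,  y_2 = 35·3+3·35 = 210
k=3:  x_3 = 35·2449+136·3·210 = 171395,  y_3 = 35·210+3·2449 = 14697

35 3
2449 210
171395 14697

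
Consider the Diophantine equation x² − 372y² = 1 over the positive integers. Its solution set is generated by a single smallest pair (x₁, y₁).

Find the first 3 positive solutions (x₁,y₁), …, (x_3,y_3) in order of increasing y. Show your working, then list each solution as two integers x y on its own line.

√372 → a₀=19, period (3,2,12,2,3,38); ℓ=6 even so k=5
k=0  a_k=19  p_k/q_k = 19/1
…
k=4  a_k=2  p_k/q_k = 3491/181
k=5  a_k=3  p_k/q_k = 12151/630
fundamental: x₁=12151, y₁=630  (since 147646801 − 372·396900 = 1)
n=2: (12151,630)∘(12151,630) = (12151·12151+372·630·630, 12151·630+630·12151) = (295293601,15310260)
n=3: (295293601,15310260)∘(12151,630) = (12151·295293601+372·630·15310260, 12151·15310260+630·295293601) = (7176225079351,372069937890)

12151 630
295293601 15310260
7176225079351 372069937890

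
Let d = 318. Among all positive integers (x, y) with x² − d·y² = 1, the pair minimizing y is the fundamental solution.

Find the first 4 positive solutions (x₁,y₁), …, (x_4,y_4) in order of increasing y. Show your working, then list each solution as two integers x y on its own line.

107 6
22897 1284
4899851 274770
1048545217 58799496

√318 = [17; 1,4,1,34, …], period ℓ=4 (even) → k=3
k=0  a_k=17  p_k/q_k = 17/1
k=1  a_k=1  p_k/q_k = 18/1
k=2  a_k=4  p_k/q_k = 89/5
k=3  a_k=1  p_k/q_k = 107/6
fundamental: x₁=107, y₁=6  (since 11449 − 318·36 = 1)
n=2: (107,6)∘(107,6) = (107·107+318·6·6, 107·6+6·107) = (22897,1284)
n=3: (22897,1284)∘(107,6) = (107·22897+318·6·1284, 107·1284+6·22897) = (4899851,274770)
n=4: (4899851,274770)∘(107,6) = (107·4899851+318·6·274770, 107·274770+6·4899851) = (1048545217,58799496)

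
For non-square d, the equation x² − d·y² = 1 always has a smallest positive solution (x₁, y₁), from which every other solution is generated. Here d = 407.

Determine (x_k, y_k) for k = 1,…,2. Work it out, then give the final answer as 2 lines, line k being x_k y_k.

2663 132
14183137 703032

[20; 5,1,2,1,5,40] for √407; ℓ=6 ⇒ convergent index 5
i=0: a=20 ⇒ p=20, q=1
…
i=3: a=2 ⇒ p=343, q=17
i=4: a=1 ⇒ p=464, q=23
i=5: a=5 ⇒ p=2663, q=132
→ (2663, 132).  Check: 2663²=7091569, 407·132²=7091568, difference 1.
(2663+132√407)^2 = 14183137 + 703032√407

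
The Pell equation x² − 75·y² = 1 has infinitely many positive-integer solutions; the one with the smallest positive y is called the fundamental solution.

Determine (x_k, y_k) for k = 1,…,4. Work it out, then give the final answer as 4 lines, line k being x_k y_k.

[8; 1,1,1,16] for √75; ℓ=4 ⇒ convergent index 3
step 0: (8, 1)  from 8·(1,0) + (0,1)
step 1: (9, 1)  from 1·(8,1) + (1,0)
step 2: (17, 2)  from 1·(9,1) + (8,1)
step 3: (26, 3)  from 1·(17,2) + (9,1)
(x₁, y₁) = (26, 3);  26² − 75·3² = 1 ✓
(26+3√75)^2 = 1351 + 156√75
(26+3√75)^3 = 70226 + 8109√75
(26+3√75)^4 = 3650401 + 421512√75

26 3
1351 156
70226 8109
3650401 421512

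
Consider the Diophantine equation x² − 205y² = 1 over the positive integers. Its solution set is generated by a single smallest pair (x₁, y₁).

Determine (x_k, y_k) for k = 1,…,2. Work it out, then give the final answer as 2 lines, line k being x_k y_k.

39689 2772
3150433441 220035816

√205 → a₀=14, period (3,6,1,4,1,6,3,28); ℓ=8 even so k=7
k=0  a_k=14  p_k/q_k = 14/1
k=1  a_k=3  p_k/q_k = 43/3
k=2  a_k=6  p_k/q_k = 272/19
k=3  a_k=1  p_k/q_k = 315/22
k=4  a_k=4  p_k/q_k = 1532/107
k=5  a_k=1  p_k/q_k = 1847/129
k=6  a_k=6  p_k/q_k = 12614/881
k=7  a_k=3  p_k/q_k = 39689/2772
(x₁, y₁) = (39689, 2772);  39689² − 205·2772² = 1 ✓
k=2:  x_2 = 39689·39689+205·2772·2772 = 3150433441,  y_2 = 39689·2772+2772·39689 = 220035816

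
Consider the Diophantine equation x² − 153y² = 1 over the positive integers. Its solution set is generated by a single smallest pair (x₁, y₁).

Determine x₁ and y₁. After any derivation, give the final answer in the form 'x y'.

√153 → a₀=12, period (2,1,2,2,2,1,2,24); ℓ=8 even so k=7
i=0: a=12 ⇒ p=12, q=1
…
i=2: a=1 ⇒ p=37, q=3
i=3: a=2 ⇒ p=99, q=8
i=4: a=2 ⇒ p=235, q=19
…
i=6: a=1 ⇒ p=804, q=65
i=7: a=2 ⇒ p=2177, q=176
→ (2177, 176).  Check: 2177²=4739329, 153·176²=4739328, difference 1.

2177 176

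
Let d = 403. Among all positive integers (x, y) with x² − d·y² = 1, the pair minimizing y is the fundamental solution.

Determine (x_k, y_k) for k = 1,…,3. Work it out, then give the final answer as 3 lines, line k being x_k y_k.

√403 = [20; 13,2,1,3,1,3,1,2,13,40, …], period ℓ=10 (even) → k=9
step 0: (20, 1)  from 20·(1,0) + (0,1)
…
step 2: (542, 27)  from 2·(261,13) + (20,1)
…
step 5: (3754, 187)  from 1·(2951,147) + (803,40)
…
step 7: (17967, 895)  from 1·(14213,708) + (3754,187)
step 8: (50147, 2498)  from 2·(17967,895) + (14213,708)
step 9: (669878, 33369)  from 13·(50147,2498) + (17967,895)
→ (669878, 33369).  Check: 669878²=448736534884, 403·33369²=448736534883, difference 1.
k=2:  x_2 = 669878·669878+403·33369·33369 = 897473069767,  y_2 = 669878·33369+33369·669878 = 44706317964
k=3:  x_3 = 669878·897473069767+403·33369·44706317964 = 1202394930058086974,  y_3 = 669878·44706317964+33369·897473069767 = 59895557730143415

669878 33369
897473069767 44706317964
1202394930058086974 59895557730143415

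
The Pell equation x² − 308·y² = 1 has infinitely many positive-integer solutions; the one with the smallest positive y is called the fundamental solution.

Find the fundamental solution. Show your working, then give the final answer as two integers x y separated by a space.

[17; 1,1,4,1,1,34] for √308; ℓ=6 ⇒ convergent index 5
i=0: a=17 ⇒ p=17, q=1
i=1: a=1 ⇒ p=18, q=1
i=2: a=1 ⇒ p=35, q=2
i=3: a=4 ⇒ p=158, q=9
i=4: a=1 ⇒ p=193, q=11
i=5: a=1 ⇒ p=351, q=20
fundamental: x₁=351, y₁=20  (since 123201 − 308·400 = 1)

351 20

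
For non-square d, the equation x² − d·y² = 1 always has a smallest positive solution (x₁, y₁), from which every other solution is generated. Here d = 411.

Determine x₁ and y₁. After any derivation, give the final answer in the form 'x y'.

49730 2453

d=411: √d = [20; 3,1,1,1,19,1,1,1,3,40] (ℓ=10, even), read p_9/q_9
k=0  a_k=20  p_k/q_k = 20/1
…
k=6  a_k=1  p_k/q_k = 4602/227
…
k=8  a_k=1  p_k/q_k = 13583/670
k=9  a_k=3  p_k/q_k = 49730/2453
fundamental: x₁=49730, y₁=2453  (since 2473072900 − 411·6017209 = 1)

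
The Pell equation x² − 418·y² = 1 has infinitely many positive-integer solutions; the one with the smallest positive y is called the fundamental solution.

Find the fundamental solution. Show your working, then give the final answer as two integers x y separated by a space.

[20; 2,4,20,4,2,40] for √418; ℓ=6 ⇒ convergent index 5
i=0: a=20 ⇒ p=20, q=1
…
i=2: a=4 ⇒ p=184, q=9
i=3: a=20 ⇒ p=3721, q=182
i=4: a=4 ⇒ p=15068, q=737
i=5: a=2 ⇒ p=33857, q=1656
→ (33857, 1656).  Check: 33857²=1146296449, 418·1656²=1146296448, difference 1.

33857 1656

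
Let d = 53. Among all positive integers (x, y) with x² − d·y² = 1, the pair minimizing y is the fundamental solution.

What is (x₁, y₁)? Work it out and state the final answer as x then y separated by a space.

66249 9100

√53 → a₀=7, period (3,1,1,3,14); ℓ=5 odd so k=9
k=0  a_k=7  p_k/q_k = 7/1
k=1  a_k=3  p_k/q_k = 22/3
…
k=4  a_k=3  p_k/q_k = 182/25
…
k=6  a_k=3  p_k/q_k = 7979/1096
…
k=8  a_k=1  p_k/q_k = 18557/2549
k=9  a_k=3  p_k/q_k = 66249/9100
→ (66249, 9100).  Check: 66249²=4388930001, 53·9100²=4388930000, difference 1.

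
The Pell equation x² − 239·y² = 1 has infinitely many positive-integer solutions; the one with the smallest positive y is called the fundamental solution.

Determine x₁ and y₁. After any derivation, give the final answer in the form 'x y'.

6195120 400729

[15; 2,5,1,2,4,15,4,2,1,5,2,30] for √239; ℓ=12 ⇒ convergent index 11
step 0: (15, 1)  from 15·(1,0) + (0,1)
step 1: (31, 2)  from 2·(15,1) + (1,0)
step 2: (170, 11)  from 5·(31,2) + (15,1)
step 3: (201, 13)  from 1·(170,11) + (31,2)
step 4: (572, 37)  from 2·(201,13) + (170,11)
step 5: (2489, 161)  from 4·(572,37) + (201,13)
…
step 7: (154117, 9969)  from 4·(37907,2452) + (2489,161)
step 8: (346141, 22390)  from 2·(154117,9969) + (37907,2452)
…
step 10: (2847431, 184185)  from 5·(500258,32359) + (346141,22390)
step 11: (6195120, 400729)  from 2·(2847431,184185) + (500258,32359)
→ (6195120, 400729).  Check: 6195120²=38379511814400, 239·400729²=38379511814399, difference 1.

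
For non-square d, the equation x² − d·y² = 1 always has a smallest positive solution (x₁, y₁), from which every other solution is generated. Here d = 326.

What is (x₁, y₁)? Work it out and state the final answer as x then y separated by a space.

325 18

√326 → a₀=18, period (18,36); ℓ=2 even so k=1
i=0: a=18 ⇒ p=18, q=1
i=1: a=18 ⇒ p=325, q=18
→ (325, 18).  Check: 325²=105625, 326·18²=105624, difference 1.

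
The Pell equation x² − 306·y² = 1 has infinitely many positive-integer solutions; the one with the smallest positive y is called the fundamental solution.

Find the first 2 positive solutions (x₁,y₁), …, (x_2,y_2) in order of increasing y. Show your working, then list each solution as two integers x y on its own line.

35 2
2449 140

[17; 2,34] for √306; ℓ=2 ⇒ convergent index 1
step 0: (17, 1)  from 17·(1,0) + (0,1)
step 1: (35, 2)  from 2·(17,1) + (1,0)
fundamental: x₁=35, y₁=2  (since 1225 − 306·4 = 1)
(35+2√306)^2 = 2449 + 140√306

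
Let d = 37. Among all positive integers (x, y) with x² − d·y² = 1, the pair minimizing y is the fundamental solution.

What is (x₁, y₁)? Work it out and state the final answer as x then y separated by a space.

73 12

√37 → a₀=6, period (12); ℓ=1 odd so k=1
i=0: a=6 ⇒ p=6, q=1
i=1: a=12 ⇒ p=73, q=12
fundamental: x₁=73, y₁=12  (since 5329 − 37·144 = 1)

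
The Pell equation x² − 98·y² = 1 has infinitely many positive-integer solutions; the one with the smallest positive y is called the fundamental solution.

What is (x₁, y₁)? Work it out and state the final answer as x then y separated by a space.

√98 → a₀=9, period (1,8,1,18); ℓ=4 even so k=3
i=0: a=9 ⇒ p=9, q=1
…
i=2: a=8 ⇒ p=89, q=9
i=3: a=1 ⇒ p=99, q=10
→ (99, 10).  Check: 99²=9801, 98·10²=9800, difference 1.

99 10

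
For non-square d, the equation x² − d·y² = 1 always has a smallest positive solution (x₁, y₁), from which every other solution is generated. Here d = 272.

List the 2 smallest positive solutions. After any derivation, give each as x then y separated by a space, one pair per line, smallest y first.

√272 → a₀=16, period (2,32); ℓ=2 even so k=1
step 0: (16, 1)  from 16·(1,0) + (0,1)
step 1: (33, 2)  from 2·(16,1) + (1,0)
→ (33, 2).  Check: 33²=1089, 272·2²=1088, difference 1.
k=2:  x_2 = 33·33+272·2·2 = 2177,  y_2 = 33·2+2·33 = 132

33 2
2177 132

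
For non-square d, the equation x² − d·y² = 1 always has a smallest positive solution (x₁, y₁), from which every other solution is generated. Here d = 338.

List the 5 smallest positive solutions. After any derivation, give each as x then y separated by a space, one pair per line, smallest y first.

114243 6214
26102926097 1419812004
5964153172084899 324407165539730
1362725501650887306817 74122495624090936776
311363698964240484013304163 16935952534841634614661406

d=338: √d = [18; 2,1,1,2,36] (ℓ=5, odd), read p_9/q_9
a_0=18:  p_0=18·1+0=18,  q_0=18·0+1=1
…
a_2=1:  p_2=1·37+18=55,  q_2=1·2+1=3
…
a_4=2:  p_4=2·92+55=239,  q_4=2·5+3=13
…
a_6=2:  p_6=2·8696+239=17631,  q_6=2·473+13=959
a_7=1:  p_7=1·17631+8696=26327,  q_7=1·959+473=1432
a_8=1:  p_8=1·26327+17631=43958,  q_8=1·1432+959=2391
a_9=2:  p_9=2·43958+26327=114243,  q_9=2·2391+1432=6214
(x₁, y₁) = (114243, 6214);  114243² − 338·6214² = 1 ✓
(114243+6214√338)^2 = 26102926097 + 1419812004√338
(114243+6214√338)^3 = 5964153172084899 + 324407165539730√338
(114243+6214√338)^4 = 1362725501650887306817 + 74122495624090936776√338
(114243+6214√338)^5 = 311363698964240484013304163 + 16935952534841634614661406√338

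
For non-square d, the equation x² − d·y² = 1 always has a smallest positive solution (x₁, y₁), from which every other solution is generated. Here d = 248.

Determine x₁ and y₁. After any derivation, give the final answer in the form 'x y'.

[15; 1,2,1,30] for √248; ℓ=4 ⇒ convergent index 3
a_0=15:  p_0=15·1+0=15,  q_0=15·0+1=1
…
a_2=2:  p_2=2·16+15=47,  q_2=2·1+1=3
a_3=1:  p_3=1·47+16=63,  q_3=1·3+1=4
(x₁, y₁) = (63, 4);  63² − 248·4² = 1 ✓

63 4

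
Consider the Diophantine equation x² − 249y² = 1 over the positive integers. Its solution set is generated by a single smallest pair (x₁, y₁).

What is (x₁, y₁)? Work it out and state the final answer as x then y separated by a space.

√249 → a₀=15, period (1,3,1,1,5,…,3,1,30); ℓ=16 even so k=15
a_0=15:  p_0=15·1+0=15,  q_0=15·0+1=1
a_1=1:  p_1=1·15+1=16,  q_1=1·1+0=1
a_2=3:  p_2=3·16+15=63,  q_2=3·1+1=4
…
a_4=1:  p_4=1·79+63=142,  q_4=1·5+4=9
a_5=5:  p_5=5·142+79=789,  q_5=5·9+5=50
a_6=1:  p_6=1·789+142=931,  q_6=1·50+9=59
…
a_8=10:  p_8=10·3582+931=36751,  q_8=10·227+59=2329
…
a_10=1:  p_10=1·113835+36751=150586,  q_10=1·7214+2329=9543
a_11=5:  p_11=5·150586+113835=866765,  q_11=5·9543+7214=54929
a_12=1:  p_12=1·866765+150586=1017351,  q_12=1·54929+9543=64472
a_13=1:  p_13=1·1017351+866765=1884116,  q_13=1·64472+54929=119401
a_14=3:  p_14=3·1884116+1017351=6669699,  q_14=3·119401+64472=422675
a_15=1:  p_15=1·6669699+1884116=8553815,  q_15=1·422675+119401=542076
(x₁, y₁) = (8553815, 542076);  8553815² − 249·542076² = 1 ✓

8553815 542076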